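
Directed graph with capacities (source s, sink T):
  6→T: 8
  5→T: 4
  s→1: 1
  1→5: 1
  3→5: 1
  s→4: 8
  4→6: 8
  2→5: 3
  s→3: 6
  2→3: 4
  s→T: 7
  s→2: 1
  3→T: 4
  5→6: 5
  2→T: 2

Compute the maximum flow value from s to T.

Augment s→T: bottleneck 7. Total 7.
Augment s→2→T: bottleneck 1. Total 8.
Augment s→3→T: bottleneck 4. Total 12.
Augment s→1→5→T: bottleneck 1. Total 13.
Augment s→4→6→T: bottleneck 8. Total 21.
Augment s→3→5→T: bottleneck 1. Total 22.
No augmenting path remains in the residual graph.

22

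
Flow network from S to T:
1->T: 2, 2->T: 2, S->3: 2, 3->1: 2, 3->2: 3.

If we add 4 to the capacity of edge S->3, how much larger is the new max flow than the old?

Original max flow = 2.
After raising cap(S->3), augmenting paths through that edge carry 2 more units.
New max flow = 4. Increase = 2.

2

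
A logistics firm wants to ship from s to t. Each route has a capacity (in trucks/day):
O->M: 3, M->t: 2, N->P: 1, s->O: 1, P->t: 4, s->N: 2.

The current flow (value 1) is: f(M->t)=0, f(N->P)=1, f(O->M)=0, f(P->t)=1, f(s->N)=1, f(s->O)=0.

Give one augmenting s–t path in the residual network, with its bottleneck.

s->O->M->t, bottleneck 1

Residual along s->O->M->t: s->O: 1, O->M: 3, M->t: 2.
Bottleneck = min = 1.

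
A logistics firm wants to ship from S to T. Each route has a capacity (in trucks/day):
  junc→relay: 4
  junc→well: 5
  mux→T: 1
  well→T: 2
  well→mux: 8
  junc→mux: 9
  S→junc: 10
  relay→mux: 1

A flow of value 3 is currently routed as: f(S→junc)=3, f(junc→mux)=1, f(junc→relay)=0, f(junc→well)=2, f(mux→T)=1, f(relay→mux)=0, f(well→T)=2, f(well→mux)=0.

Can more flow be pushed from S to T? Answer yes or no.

Residual reachable from S: {S, junc, mux, relay, well}; T is not reachable.
Saturated cut: well→T, mux→T with total capacity 3 = current flow value. Flow is maximum.

No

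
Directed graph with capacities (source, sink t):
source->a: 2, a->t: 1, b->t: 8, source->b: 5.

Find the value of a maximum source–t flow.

Augment source->a->t: bottleneck 1. Total 1.
Augment source->b->t: bottleneck 5. Total 6.
No augmenting path remains in the residual graph.

6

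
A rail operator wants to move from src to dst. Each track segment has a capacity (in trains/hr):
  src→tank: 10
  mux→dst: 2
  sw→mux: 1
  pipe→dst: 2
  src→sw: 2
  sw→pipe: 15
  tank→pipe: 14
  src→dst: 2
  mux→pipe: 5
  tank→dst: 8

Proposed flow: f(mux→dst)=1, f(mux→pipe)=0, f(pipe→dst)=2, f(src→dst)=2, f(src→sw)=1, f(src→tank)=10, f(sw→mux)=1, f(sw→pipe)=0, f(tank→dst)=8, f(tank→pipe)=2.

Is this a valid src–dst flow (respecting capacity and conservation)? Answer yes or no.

Every edge has 0 ≤ f(e) ≤ cap(e).
At each intermediate node, inflow equals outflow.

Yes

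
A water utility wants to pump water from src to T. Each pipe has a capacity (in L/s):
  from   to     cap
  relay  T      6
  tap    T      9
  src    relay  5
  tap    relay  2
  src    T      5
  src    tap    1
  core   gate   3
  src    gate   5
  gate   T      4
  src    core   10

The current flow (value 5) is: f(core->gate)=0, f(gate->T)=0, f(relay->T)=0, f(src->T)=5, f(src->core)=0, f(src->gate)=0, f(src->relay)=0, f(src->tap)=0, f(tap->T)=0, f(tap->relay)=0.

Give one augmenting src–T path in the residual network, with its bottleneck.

Residual along src->gate->T: src->gate: 5, gate->T: 4.
Bottleneck = min = 4.

src->gate->T, bottleneck 4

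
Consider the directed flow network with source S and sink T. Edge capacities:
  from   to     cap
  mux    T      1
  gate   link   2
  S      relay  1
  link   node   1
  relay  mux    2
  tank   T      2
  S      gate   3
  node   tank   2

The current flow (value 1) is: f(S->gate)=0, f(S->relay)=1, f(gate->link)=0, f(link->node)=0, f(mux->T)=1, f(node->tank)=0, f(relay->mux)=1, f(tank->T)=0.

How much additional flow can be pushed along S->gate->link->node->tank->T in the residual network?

1

Residual capacities along the path: S->gate: 3, gate->link: 2, link->node: 1, node->tank: 2, tank->T: 2.
Minimum is 1.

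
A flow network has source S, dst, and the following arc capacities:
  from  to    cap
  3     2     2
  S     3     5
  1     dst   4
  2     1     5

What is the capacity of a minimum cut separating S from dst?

Max flow = 2 (via 1 augmenting path).
In the residual at optimum, the set reachable from S is {3, S}.
Cut edges: 3->2 (cap 2). Sum = 2.

2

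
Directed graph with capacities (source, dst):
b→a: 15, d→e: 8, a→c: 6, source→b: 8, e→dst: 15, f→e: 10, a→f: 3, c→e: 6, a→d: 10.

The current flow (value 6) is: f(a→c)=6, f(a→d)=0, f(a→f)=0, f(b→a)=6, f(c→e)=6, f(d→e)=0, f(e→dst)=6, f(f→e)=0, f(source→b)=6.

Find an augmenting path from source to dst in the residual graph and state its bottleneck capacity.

Residual along source→b→a→d→e→dst: source→b: 2, b→a: 9, a→d: 10, d→e: 8, e→dst: 9.
Bottleneck = min = 2.

source→b→a→d→e→dst, bottleneck 2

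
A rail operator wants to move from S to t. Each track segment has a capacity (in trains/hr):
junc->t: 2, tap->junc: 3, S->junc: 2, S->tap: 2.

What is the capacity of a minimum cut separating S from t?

Max flow = 2 (via 1 augmenting path).
In the residual at optimum, the set reachable from S is {S, junc, tap}.
Cut edges: junc->t (cap 2). Sum = 2.

2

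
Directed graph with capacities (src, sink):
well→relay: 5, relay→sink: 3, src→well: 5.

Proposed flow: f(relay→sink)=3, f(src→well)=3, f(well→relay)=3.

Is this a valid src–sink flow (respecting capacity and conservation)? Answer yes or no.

Every edge has 0 ≤ f(e) ≤ cap(e).
At each intermediate node, inflow equals outflow.

Yes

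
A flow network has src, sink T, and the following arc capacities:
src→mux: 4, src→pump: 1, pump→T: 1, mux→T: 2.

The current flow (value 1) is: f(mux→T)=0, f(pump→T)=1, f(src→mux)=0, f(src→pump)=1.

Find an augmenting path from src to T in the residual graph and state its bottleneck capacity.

Residual along src→mux→T: src→mux: 4, mux→T: 2.
Bottleneck = min = 2.

src→mux→T, bottleneck 2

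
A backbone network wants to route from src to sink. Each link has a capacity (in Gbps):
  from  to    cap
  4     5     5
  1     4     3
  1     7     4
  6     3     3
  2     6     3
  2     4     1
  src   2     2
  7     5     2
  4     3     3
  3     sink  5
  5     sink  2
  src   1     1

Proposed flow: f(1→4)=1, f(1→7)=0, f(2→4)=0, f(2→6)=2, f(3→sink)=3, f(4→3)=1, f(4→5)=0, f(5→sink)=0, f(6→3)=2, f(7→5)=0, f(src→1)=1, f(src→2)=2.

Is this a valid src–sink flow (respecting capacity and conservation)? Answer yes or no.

Yes

Every edge has 0 ≤ f(e) ≤ cap(e).
At each intermediate node, inflow equals outflow.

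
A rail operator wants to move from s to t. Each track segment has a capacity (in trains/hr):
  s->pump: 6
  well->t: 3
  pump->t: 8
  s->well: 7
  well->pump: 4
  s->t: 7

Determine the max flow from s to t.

18

Augment s->t: bottleneck 7. Total 7.
Augment s->well->t: bottleneck 3. Total 10.
Augment s->pump->t: bottleneck 6. Total 16.
Augment s->well->pump->t: bottleneck 2. Total 18.
No augmenting path remains in the residual graph.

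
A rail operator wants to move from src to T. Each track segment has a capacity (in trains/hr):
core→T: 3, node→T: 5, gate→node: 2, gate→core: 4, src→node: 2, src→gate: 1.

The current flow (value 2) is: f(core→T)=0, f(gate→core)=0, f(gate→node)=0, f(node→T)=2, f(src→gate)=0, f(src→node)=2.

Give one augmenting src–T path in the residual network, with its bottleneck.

Residual along src→gate→node→T: src→gate: 1, gate→node: 2, node→T: 3.
Bottleneck = min = 1.

src→gate→node→T, bottleneck 1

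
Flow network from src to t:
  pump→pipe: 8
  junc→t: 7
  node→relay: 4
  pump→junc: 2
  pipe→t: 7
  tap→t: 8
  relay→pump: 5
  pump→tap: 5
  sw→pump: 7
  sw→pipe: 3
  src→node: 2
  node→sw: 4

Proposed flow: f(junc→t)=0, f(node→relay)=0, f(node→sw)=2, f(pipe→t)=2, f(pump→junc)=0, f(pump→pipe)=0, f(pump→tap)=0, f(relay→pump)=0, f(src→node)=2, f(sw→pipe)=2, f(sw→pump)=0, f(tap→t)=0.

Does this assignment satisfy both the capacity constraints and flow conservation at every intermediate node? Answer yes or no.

Every edge has 0 ≤ f(e) ≤ cap(e).
At each intermediate node, inflow equals outflow.

Yes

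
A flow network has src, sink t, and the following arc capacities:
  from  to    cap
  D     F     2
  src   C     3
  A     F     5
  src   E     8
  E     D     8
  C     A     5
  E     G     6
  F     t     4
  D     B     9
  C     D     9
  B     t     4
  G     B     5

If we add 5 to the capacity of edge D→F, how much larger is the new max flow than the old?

0

Original max flow = 8.
Edge D→F does not cross the min cut (source side {A, B, C, D, E, F, G, src}), so extra capacity there cannot help.
New max flow = 8. Increase = 0.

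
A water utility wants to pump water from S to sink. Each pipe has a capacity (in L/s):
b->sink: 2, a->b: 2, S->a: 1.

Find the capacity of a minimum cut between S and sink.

1

Max flow = 1 (via 1 augmenting path).
In the residual at optimum, the set reachable from S is {S}.
Cut edges: S->a (cap 1). Sum = 1.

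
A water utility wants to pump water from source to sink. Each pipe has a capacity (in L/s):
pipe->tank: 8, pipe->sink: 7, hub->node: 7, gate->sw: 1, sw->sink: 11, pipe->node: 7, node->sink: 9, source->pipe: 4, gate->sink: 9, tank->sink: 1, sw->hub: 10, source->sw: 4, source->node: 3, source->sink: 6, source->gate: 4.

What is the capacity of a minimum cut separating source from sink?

Max flow = 21 (via 5 augmenting paths).
In the residual at optimum, the set reachable from source is {source}.
Cut edges: source->gate (cap 4), source->pipe (cap 4), source->sw (cap 4), source->node (cap 3), source->sink (cap 6). Sum = 21.

21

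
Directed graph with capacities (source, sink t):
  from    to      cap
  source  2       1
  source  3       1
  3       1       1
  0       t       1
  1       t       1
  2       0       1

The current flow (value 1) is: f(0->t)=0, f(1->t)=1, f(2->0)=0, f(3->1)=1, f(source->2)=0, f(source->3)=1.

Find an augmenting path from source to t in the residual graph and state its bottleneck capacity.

Residual along source->2->0->t: source->2: 1, 2->0: 1, 0->t: 1.
Bottleneck = min = 1.

source->2->0->t, bottleneck 1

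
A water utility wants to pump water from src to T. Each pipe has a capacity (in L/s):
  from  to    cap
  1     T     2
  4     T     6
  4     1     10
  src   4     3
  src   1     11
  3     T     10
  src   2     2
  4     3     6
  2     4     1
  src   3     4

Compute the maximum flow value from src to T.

Augment src→4→T: bottleneck 3. Total 3.
Augment src→3→T: bottleneck 4. Total 7.
Augment src→1→T: bottleneck 2. Total 9.
Augment src→2→4→T: bottleneck 1. Total 10.
No augmenting path remains in the residual graph.

10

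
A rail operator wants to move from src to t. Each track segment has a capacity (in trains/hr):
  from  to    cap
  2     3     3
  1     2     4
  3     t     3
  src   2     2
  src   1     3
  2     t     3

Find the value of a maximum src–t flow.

Augment src→2→t: bottleneck 2. Total 2.
Augment src→1→2→t: bottleneck 1. Total 3.
Augment src→1→2→3→t: bottleneck 2. Total 5.
No augmenting path remains in the residual graph.

5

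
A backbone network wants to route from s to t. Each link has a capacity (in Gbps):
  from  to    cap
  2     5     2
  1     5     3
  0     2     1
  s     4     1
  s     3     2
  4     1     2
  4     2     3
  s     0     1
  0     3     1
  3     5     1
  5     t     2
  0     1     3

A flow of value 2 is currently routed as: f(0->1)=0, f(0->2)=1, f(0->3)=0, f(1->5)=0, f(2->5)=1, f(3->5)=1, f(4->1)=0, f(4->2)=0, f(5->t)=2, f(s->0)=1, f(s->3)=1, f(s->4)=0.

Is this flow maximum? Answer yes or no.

Residual reachable from s: {0, 1, 2, 3, 4, 5, s}; t is not reachable.
Saturated cut: 5->t with total capacity 2 = current flow value. Flow is maximum.

Yes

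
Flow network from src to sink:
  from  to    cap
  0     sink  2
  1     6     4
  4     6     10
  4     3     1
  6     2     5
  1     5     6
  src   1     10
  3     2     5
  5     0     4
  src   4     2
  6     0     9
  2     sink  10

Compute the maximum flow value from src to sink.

8

Augment src->1->5->0->sink: bottleneck 2. Total 2.
Augment src->1->6->2->sink: bottleneck 4. Total 6.
Augment src->4->6->2->sink: bottleneck 1. Total 7.
Augment src->4->3->2->sink: bottleneck 1. Total 8.
No augmenting path remains in the residual graph.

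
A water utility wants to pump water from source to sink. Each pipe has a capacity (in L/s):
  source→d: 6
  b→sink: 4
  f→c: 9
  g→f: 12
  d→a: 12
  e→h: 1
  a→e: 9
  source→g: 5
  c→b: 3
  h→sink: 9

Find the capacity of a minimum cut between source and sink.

4

Max flow = 4 (via 2 augmenting paths).
In the residual at optimum, the set reachable from source is {a, c, d, e, f, g, source}.
Cut edges: e→h (cap 1), c→b (cap 3). Sum = 4.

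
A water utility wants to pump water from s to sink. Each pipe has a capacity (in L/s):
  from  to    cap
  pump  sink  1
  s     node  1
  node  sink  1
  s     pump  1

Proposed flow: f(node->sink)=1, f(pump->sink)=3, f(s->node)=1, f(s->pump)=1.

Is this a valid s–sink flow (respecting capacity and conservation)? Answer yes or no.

Capacity violated on pump->sink: flow 3 > capacity 1.

No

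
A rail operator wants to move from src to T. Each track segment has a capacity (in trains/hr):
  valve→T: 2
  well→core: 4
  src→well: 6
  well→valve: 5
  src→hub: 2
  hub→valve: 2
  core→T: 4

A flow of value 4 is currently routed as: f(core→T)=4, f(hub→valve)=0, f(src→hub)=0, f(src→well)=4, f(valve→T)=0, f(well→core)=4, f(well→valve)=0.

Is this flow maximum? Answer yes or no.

No

Residual path src→well→valve→T has bottleneck 2 > 0.
Pushing 2 along it raises the flow to 6, so the given flow is not maximum.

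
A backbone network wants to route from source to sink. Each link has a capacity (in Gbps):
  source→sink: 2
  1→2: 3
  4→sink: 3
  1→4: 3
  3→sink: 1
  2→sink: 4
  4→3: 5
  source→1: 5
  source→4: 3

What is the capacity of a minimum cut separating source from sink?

9

Max flow = 9 (via 4 augmenting paths).
In the residual at optimum, the set reachable from source is {1, 3, 4, source}.
Cut edges: source→sink (cap 2), 1→2 (cap 3), 4→sink (cap 3), 3→sink (cap 1). Sum = 9.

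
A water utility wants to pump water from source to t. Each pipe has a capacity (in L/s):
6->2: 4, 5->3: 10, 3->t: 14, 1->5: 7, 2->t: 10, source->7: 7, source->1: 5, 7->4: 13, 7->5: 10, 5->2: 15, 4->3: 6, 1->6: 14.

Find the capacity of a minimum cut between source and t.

12

Max flow = 12 (via 3 augmenting paths).
In the residual at optimum, the set reachable from source is {source}.
Cut edges: source->7 (cap 7), source->1 (cap 5). Sum = 12.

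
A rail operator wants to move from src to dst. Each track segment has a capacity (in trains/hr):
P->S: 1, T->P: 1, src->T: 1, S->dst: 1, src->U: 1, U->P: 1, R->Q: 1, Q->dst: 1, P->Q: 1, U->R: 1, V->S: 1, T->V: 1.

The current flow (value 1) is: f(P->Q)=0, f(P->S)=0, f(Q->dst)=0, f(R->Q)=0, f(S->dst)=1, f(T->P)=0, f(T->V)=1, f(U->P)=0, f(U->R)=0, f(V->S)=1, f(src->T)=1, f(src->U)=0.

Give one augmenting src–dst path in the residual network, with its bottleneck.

src->U->P->Q->dst, bottleneck 1

Residual along src->U->P->Q->dst: src->U: 1, U->P: 1, P->Q: 1, Q->dst: 1.
Bottleneck = min = 1.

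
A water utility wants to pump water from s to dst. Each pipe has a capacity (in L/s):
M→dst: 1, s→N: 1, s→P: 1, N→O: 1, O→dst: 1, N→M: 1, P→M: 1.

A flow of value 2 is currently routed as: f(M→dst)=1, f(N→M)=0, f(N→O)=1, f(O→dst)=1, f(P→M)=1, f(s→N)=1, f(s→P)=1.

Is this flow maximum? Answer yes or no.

Residual reachable from s: {s}; dst is not reachable.
Saturated cut: s→N, s→P with total capacity 2 = current flow value. Flow is maximum.

Yes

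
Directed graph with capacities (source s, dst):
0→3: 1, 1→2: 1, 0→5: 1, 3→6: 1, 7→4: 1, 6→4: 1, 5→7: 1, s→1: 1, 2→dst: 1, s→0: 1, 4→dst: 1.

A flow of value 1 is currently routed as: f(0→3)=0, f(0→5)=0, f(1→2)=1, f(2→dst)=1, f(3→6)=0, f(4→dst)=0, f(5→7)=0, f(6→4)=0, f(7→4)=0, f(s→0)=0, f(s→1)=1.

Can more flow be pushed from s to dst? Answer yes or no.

Yes

Residual path s→0→3→6→4→dst has bottleneck 1 > 0.
Pushing 1 along it raises the flow to 2, so the given flow is not maximum.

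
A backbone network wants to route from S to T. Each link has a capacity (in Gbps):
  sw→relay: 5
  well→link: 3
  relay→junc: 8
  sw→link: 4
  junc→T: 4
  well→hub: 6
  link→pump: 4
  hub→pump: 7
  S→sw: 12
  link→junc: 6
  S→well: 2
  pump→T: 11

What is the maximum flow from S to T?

Augment S→well→hub→pump→T: bottleneck 2. Total 2.
Augment S→sw→link→pump→T: bottleneck 4. Total 6.
Augment S→sw→relay→junc→T: bottleneck 4. Total 10.
No augmenting path remains in the residual graph.

10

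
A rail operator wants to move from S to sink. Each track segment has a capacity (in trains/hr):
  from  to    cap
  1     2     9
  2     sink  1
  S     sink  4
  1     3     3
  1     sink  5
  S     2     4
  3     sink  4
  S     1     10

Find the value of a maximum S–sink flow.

13

Augment S->sink: bottleneck 4. Total 4.
Augment S->1->sink: bottleneck 5. Total 9.
Augment S->2->sink: bottleneck 1. Total 10.
Augment S->1->3->sink: bottleneck 3. Total 13.
No augmenting path remains in the residual graph.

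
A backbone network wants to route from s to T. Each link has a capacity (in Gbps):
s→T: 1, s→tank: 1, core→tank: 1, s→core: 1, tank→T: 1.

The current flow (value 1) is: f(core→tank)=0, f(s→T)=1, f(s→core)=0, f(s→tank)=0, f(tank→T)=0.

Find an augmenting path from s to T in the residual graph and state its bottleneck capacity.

Residual along s→tank→T: s→tank: 1, tank→T: 1.
Bottleneck = min = 1.

s→tank→T, bottleneck 1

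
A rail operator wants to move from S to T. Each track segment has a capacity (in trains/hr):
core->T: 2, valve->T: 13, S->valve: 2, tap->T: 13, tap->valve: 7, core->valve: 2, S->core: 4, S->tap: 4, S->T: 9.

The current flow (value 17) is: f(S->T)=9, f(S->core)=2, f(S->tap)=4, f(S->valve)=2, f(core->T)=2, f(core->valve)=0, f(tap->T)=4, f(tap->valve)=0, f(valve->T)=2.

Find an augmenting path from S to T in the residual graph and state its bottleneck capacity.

Residual along S->core->valve->T: S->core: 2, core->valve: 2, valve->T: 11.
Bottleneck = min = 2.

S->core->valve->T, bottleneck 2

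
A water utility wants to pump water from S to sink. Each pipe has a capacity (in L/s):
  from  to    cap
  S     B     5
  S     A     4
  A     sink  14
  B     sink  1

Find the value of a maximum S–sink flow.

Augment S→A→sink: bottleneck 4. Total 4.
Augment S→B→sink: bottleneck 1. Total 5.
No augmenting path remains in the residual graph.

5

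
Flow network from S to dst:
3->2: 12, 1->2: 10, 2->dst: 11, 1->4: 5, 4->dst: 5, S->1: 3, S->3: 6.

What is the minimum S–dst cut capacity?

9

Max flow = 9 (via 2 augmenting paths).
In the residual at optimum, the set reachable from S is {S}.
Cut edges: S->3 (cap 6), S->1 (cap 3). Sum = 9.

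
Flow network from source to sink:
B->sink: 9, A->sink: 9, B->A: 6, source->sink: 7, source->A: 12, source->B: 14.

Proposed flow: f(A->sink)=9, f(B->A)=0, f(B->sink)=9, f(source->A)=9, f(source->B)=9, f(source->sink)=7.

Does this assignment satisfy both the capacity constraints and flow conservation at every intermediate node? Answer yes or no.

Yes

Every edge has 0 ≤ f(e) ≤ cap(e).
At each intermediate node, inflow equals outflow.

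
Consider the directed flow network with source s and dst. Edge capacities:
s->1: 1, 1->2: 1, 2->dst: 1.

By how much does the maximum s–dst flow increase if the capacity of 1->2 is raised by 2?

0

Original max flow = 1.
Edge 1->2 does not cross the min cut (source side {s}), so extra capacity there cannot help.
New max flow = 1. Increase = 0.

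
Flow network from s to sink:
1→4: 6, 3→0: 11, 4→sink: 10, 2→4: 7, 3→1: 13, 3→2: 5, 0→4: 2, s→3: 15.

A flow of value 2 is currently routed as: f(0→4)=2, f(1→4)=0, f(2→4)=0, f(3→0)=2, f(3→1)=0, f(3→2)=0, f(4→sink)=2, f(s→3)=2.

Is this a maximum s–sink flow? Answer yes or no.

No

Residual path s→3→1→4→sink has bottleneck 6 > 0.
Pushing 6 along it raises the flow to 8, so the given flow is not maximum.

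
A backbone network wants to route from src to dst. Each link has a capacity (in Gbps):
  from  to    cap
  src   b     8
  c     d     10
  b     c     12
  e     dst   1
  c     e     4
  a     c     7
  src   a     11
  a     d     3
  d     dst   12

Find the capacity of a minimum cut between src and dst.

Max flow = 13 (via 4 augmenting paths).
In the residual at optimum, the set reachable from src is {a, b, c, d, e, src}.
Cut edges: e->dst (cap 1), d->dst (cap 12). Sum = 13.

13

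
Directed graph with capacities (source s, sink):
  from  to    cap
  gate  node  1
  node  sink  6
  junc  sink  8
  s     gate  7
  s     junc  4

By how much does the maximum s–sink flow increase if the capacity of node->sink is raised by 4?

Original max flow = 5.
Edge node->sink does not cross the min cut (source side {gate, s}), so extra capacity there cannot help.
New max flow = 5. Increase = 0.

0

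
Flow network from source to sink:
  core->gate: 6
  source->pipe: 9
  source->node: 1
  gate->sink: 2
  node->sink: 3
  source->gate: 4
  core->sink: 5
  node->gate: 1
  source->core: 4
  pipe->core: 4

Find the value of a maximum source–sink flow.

8

Augment source->node->sink: bottleneck 1. Total 1.
Augment source->core->sink: bottleneck 4. Total 5.
Augment source->gate->sink: bottleneck 2. Total 7.
Augment source->pipe->core->sink: bottleneck 1. Total 8.
No augmenting path remains in the residual graph.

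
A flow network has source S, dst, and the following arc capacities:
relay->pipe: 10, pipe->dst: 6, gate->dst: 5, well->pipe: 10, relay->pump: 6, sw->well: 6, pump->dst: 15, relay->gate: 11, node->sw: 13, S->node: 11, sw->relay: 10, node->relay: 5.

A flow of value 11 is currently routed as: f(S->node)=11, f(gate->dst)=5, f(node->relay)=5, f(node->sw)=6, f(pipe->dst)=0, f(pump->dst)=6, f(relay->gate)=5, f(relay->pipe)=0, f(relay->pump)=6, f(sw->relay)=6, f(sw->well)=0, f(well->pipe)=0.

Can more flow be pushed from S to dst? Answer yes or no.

Residual reachable from S: {S}; dst is not reachable.
Saturated cut: S->node with total capacity 11 = current flow value. Flow is maximum.

No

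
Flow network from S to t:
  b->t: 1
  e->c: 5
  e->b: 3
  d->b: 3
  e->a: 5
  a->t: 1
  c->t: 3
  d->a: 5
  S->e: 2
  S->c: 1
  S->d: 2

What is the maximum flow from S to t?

Augment S->c->t: bottleneck 1. Total 1.
Augment S->e->c->t: bottleneck 2. Total 3.
Augment S->d->a->t: bottleneck 1. Total 4.
Augment S->d->b->t: bottleneck 1. Total 5.
No augmenting path remains in the residual graph.

5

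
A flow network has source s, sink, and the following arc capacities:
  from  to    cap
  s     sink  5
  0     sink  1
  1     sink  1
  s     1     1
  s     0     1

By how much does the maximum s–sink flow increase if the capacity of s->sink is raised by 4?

4

Original max flow = 7.
After raising cap(s->sink), augmenting paths through that edge carry 4 more units.
New max flow = 11. Increase = 4.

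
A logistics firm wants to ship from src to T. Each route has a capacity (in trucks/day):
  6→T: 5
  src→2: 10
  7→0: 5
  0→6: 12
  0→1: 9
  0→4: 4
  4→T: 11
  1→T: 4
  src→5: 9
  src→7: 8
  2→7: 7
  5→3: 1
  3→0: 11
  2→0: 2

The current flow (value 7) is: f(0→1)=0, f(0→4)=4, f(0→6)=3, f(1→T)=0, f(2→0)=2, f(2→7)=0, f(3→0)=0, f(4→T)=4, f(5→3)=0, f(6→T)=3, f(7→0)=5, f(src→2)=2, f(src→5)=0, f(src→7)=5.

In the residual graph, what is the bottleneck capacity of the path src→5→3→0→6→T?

1

Residual capacities along the path: src→5: 9, 5→3: 1, 3→0: 11, 0→6: 9, 6→T: 2.
Minimum is 1.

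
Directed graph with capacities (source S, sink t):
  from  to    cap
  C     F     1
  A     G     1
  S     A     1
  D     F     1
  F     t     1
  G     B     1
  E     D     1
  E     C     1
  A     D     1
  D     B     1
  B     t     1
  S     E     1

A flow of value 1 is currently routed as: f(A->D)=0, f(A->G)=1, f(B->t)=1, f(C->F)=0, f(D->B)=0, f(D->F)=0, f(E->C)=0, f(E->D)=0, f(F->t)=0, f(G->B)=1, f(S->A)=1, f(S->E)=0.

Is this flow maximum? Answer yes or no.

Residual path S->E->D->F->t has bottleneck 1 > 0.
Pushing 1 along it raises the flow to 2, so the given flow is not maximum.

No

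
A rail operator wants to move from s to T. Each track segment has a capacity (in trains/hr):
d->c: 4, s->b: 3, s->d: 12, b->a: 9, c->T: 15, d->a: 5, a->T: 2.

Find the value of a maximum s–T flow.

Augment s->b->a->T: bottleneck 2. Total 2.
Augment s->d->c->T: bottleneck 4. Total 6.
No augmenting path remains in the residual graph.

6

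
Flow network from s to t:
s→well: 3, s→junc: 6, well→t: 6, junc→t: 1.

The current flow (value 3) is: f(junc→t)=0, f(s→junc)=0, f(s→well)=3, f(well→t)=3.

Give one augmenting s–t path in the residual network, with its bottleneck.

Residual along s→junc→t: s→junc: 6, junc→t: 1.
Bottleneck = min = 1.

s→junc→t, bottleneck 1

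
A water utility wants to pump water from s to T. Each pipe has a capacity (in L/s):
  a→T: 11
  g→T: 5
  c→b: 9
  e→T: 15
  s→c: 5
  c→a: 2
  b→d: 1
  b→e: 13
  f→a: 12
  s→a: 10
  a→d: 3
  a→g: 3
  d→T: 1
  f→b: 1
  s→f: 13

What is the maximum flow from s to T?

Augment s→a→T: bottleneck 10. Total 10.
Augment s→f→a→T: bottleneck 1. Total 11.
Augment s→f→b→d→T: bottleneck 1. Total 12.
Augment s→f→a→g→T: bottleneck 3. Total 15.
Augment s→c→b→e→T: bottleneck 5. Total 20.
Augment s→f→a→d→b→e→T: bottleneck 1. Total 21.
No augmenting path remains in the residual graph.

21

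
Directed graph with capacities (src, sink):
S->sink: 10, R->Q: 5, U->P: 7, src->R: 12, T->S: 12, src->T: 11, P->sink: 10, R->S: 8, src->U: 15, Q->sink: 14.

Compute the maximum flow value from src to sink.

Augment src->T->S->sink: bottleneck 10. Total 10.
Augment src->R->Q->sink: bottleneck 5. Total 15.
Augment src->U->P->sink: bottleneck 7. Total 22.
No augmenting path remains in the residual graph.

22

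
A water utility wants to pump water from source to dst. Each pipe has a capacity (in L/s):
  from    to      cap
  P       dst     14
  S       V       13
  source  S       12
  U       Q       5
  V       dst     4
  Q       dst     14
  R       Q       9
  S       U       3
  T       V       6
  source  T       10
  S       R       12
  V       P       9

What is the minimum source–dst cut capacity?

Max flow = 18 (via 5 augmenting paths).
In the residual at optimum, the set reachable from source is {T, source}.
Cut edges: source->S (cap 12), T->V (cap 6). Sum = 18.

18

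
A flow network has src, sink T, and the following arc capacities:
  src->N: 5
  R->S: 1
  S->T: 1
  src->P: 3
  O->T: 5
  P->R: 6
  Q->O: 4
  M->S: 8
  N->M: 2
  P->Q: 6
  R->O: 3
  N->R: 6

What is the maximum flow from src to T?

Augment src->N->M->S->T: bottleneck 1. Total 1.
Augment src->N->R->O->T: bottleneck 3. Total 4.
Augment src->P->Q->O->T: bottleneck 2. Total 6.
No augmenting path remains in the residual graph.

6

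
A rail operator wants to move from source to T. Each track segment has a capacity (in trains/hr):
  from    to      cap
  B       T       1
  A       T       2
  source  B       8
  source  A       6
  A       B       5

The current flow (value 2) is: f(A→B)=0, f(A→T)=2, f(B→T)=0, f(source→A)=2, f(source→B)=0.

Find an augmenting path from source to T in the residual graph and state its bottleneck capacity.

source→B→T, bottleneck 1

Residual along source→B→T: source→B: 8, B→T: 1.
Bottleneck = min = 1.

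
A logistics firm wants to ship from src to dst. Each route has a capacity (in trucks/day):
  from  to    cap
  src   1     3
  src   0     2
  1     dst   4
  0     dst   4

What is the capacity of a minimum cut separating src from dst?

5

Max flow = 5 (via 2 augmenting paths).
In the residual at optimum, the set reachable from src is {src}.
Cut edges: src→1 (cap 3), src→0 (cap 2). Sum = 5.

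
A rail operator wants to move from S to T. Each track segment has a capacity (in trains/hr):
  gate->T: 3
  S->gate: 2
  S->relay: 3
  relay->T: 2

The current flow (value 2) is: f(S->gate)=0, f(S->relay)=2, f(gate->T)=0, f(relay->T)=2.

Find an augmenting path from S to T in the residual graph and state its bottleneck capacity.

Residual along S->gate->T: S->gate: 2, gate->T: 3.
Bottleneck = min = 2.

S->gate->T, bottleneck 2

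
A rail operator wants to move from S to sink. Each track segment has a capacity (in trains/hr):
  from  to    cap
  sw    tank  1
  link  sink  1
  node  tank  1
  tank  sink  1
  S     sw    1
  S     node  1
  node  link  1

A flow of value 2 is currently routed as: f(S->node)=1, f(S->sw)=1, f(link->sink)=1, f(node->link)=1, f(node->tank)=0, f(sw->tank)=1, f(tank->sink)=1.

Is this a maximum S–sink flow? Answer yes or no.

Residual reachable from S: {S}; sink is not reachable.
Saturated cut: S->node, S->sw with total capacity 2 = current flow value. Flow is maximum.

Yes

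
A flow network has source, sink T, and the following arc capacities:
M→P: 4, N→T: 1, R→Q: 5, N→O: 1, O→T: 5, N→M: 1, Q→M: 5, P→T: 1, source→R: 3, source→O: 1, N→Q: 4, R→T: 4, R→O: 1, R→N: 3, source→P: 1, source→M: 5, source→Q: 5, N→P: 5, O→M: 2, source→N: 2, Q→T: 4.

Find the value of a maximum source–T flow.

11

Augment source→R→T: bottleneck 3. Total 3.
Augment source→N→T: bottleneck 1. Total 4.
Augment source→Q→T: bottleneck 4. Total 8.
Augment source→O→T: bottleneck 1. Total 9.
Augment source→P→T: bottleneck 1. Total 10.
Augment source→N→O→T: bottleneck 1. Total 11.
No augmenting path remains in the residual graph.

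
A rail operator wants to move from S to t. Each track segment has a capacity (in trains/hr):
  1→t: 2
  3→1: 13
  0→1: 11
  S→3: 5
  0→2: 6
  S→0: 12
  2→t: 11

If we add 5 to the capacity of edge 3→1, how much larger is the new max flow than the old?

0

Original max flow = 8.
Edge 3→1 does not cross the min cut (source side {0, 1, 3, S}), so extra capacity there cannot help.
New max flow = 8. Increase = 0.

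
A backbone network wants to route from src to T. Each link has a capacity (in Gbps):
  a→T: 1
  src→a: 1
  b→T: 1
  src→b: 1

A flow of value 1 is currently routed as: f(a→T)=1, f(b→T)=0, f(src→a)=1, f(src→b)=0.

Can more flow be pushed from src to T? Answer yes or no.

Yes

Residual path src→b→T has bottleneck 1 > 0.
Pushing 1 along it raises the flow to 2, so the given flow is not maximum.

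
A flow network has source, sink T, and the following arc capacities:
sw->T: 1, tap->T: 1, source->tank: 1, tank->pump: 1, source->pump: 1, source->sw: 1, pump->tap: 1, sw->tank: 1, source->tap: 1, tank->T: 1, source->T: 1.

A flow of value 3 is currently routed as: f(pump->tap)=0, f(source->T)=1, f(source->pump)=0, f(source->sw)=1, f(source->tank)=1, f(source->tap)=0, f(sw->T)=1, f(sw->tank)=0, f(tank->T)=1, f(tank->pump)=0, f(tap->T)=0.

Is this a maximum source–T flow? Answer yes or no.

No

Residual path source->tap->T has bottleneck 1 > 0.
Pushing 1 along it raises the flow to 4, so the given flow is not maximum.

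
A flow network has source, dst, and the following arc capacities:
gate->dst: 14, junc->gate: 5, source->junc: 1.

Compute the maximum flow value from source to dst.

Augment source->junc->gate->dst: bottleneck 1. Total 1.
No augmenting path remains in the residual graph.

1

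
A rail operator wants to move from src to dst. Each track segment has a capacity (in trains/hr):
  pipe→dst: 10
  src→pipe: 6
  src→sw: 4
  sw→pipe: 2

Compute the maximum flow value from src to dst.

8

Augment src→pipe→dst: bottleneck 6. Total 6.
Augment src→sw→pipe→dst: bottleneck 2. Total 8.
No augmenting path remains in the residual graph.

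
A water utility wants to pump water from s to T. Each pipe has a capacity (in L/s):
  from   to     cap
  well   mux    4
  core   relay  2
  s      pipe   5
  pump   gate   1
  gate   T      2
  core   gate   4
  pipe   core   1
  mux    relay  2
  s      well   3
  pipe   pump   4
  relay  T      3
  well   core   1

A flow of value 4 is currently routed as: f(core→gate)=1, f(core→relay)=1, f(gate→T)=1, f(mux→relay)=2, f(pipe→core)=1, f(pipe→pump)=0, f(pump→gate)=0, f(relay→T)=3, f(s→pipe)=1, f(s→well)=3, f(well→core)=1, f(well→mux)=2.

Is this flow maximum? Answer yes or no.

Residual path s→pipe→pump→gate→T has bottleneck 1 > 0.
Pushing 1 along it raises the flow to 5, so the given flow is not maximum.

No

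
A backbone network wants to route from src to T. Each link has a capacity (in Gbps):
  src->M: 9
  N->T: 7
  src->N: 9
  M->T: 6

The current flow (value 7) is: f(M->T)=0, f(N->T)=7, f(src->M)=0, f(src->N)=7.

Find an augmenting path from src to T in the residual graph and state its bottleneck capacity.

src->M->T, bottleneck 6

Residual along src->M->T: src->M: 9, M->T: 6.
Bottleneck = min = 6.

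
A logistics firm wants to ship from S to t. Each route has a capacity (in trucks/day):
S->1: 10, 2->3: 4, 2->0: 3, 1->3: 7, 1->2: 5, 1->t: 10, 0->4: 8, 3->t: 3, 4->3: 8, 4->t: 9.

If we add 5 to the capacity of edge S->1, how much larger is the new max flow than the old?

Original max flow = 10.
After raising cap(S->1), augmenting paths through that edge carry 5 more units.
New max flow = 15. Increase = 5.

5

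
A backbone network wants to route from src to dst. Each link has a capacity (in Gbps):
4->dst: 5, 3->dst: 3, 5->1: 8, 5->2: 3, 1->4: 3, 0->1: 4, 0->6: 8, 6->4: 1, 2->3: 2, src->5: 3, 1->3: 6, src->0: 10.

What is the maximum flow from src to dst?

Augment src->0->6->4->dst: bottleneck 1. Total 1.
Augment src->0->1->4->dst: bottleneck 3. Total 4.
Augment src->0->1->3->dst: bottleneck 1. Total 5.
Augment src->5->1->3->dst: bottleneck 2. Total 7.
No augmenting path remains in the residual graph.

7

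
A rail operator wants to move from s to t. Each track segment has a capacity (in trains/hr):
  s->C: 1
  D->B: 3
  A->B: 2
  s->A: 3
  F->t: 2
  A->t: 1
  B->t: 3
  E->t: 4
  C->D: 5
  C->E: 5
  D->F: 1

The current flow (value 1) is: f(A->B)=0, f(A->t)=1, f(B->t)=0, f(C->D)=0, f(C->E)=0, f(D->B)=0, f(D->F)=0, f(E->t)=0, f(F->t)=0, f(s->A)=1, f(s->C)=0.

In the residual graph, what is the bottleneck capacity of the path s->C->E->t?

Residual capacities along the path: s->C: 1, C->E: 5, E->t: 4.
Minimum is 1.

1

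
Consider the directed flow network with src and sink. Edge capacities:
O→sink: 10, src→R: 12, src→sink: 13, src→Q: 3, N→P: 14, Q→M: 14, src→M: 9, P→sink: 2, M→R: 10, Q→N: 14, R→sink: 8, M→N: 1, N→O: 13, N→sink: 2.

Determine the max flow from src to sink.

Augment src→sink: bottleneck 13. Total 13.
Augment src→R→sink: bottleneck 8. Total 21.
Augment src→Q→N→sink: bottleneck 2. Total 23.
Augment src→Q→N→P→sink: bottleneck 1. Total 24.
Augment src→M→N→P→sink: bottleneck 1. Total 25.
No augmenting path remains in the residual graph.

25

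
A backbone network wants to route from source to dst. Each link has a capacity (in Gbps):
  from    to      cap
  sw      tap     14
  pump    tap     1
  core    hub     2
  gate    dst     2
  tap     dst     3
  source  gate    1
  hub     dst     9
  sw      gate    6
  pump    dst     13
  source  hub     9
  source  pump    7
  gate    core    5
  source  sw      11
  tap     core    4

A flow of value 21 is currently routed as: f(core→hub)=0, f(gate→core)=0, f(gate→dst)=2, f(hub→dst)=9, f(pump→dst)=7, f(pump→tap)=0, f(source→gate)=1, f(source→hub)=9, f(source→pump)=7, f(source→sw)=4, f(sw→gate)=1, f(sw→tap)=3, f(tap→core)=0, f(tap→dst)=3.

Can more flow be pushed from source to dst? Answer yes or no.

Residual reachable from source: {core, gate, hub, source, sw, tap}; dst is not reachable.
Saturated cut: source→pump, gate→dst, tap→dst, hub→dst with total capacity 21 = current flow value. Flow is maximum.

No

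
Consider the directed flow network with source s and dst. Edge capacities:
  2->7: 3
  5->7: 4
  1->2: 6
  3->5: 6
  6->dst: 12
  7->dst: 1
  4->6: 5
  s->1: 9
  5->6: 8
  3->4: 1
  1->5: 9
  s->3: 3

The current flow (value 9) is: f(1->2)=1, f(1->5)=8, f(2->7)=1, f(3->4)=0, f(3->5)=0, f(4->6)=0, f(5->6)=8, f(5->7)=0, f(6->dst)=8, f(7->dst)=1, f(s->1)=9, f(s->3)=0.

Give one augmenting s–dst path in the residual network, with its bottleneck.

Residual along s->3->4->6->dst: s->3: 3, 3->4: 1, 4->6: 5, 6->dst: 4.
Bottleneck = min = 1.

s->3->4->6->dst, bottleneck 1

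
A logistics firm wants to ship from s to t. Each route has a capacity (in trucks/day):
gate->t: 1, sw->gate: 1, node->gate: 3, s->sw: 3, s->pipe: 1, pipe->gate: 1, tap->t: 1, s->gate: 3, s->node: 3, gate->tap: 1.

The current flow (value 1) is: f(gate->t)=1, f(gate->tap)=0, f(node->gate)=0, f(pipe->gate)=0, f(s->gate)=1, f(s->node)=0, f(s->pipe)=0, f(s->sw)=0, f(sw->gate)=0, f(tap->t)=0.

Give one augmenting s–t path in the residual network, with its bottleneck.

Residual along s->gate->tap->t: s->gate: 2, gate->tap: 1, tap->t: 1.
Bottleneck = min = 1.

s->gate->tap->t, bottleneck 1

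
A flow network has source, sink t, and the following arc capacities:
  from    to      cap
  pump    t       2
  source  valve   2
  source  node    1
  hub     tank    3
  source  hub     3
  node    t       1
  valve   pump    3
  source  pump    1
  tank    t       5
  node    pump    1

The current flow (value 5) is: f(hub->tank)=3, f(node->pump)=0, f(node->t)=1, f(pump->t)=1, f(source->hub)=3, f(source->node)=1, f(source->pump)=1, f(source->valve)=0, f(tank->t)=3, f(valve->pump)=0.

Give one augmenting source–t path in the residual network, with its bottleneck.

source->valve->pump->t, bottleneck 1

Residual along source->valve->pump->t: source->valve: 2, valve->pump: 3, pump->t: 1.
Bottleneck = min = 1.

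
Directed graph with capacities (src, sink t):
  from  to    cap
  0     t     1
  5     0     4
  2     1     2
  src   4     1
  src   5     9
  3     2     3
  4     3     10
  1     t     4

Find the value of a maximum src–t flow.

Augment src->5->0->t: bottleneck 1. Total 1.
Augment src->4->3->2->1->t: bottleneck 1. Total 2.
No augmenting path remains in the residual graph.

2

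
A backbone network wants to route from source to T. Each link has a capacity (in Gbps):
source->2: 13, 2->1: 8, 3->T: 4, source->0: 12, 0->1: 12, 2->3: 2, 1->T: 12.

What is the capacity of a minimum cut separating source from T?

14

Max flow = 14 (via 2 augmenting paths).
In the residual at optimum, the set reachable from source is {0, 1, 2, source}.
Cut edges: 2->3 (cap 2), 1->T (cap 12). Sum = 14.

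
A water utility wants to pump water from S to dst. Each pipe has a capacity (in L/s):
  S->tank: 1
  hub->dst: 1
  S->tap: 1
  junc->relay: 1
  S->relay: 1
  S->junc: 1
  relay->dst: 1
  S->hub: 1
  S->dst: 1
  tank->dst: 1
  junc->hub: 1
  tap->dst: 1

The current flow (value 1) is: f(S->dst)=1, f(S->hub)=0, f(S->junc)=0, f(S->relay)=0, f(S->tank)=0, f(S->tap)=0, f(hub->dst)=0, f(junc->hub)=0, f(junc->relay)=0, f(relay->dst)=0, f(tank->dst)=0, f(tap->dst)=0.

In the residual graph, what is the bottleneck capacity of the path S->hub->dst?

1

Residual capacities along the path: S->hub: 1, hub->dst: 1.
Minimum is 1.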